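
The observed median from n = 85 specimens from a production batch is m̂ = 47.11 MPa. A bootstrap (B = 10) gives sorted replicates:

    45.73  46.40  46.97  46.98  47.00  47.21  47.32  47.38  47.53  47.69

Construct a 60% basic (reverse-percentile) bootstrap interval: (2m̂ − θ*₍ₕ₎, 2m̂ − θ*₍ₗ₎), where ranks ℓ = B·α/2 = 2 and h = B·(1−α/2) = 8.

Percentile endpoints at ranks 2 and 8: θ*₍2₎ = 46.40, θ*₍8₎ = 47.38.
Basic interval reflects these around m̂:
  lower = 2 × 47.11 − 47.38 = 46.84
  upper = 2 × 47.11 − 46.40 = 47.82

(46.84, 47.82)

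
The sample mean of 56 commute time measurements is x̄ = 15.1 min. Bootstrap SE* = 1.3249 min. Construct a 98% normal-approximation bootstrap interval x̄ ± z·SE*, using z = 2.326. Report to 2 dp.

Margin = 2.326 × 1.3249 = 3.082
Interval: 15.1 ± 3.082

(12.02, 18.18)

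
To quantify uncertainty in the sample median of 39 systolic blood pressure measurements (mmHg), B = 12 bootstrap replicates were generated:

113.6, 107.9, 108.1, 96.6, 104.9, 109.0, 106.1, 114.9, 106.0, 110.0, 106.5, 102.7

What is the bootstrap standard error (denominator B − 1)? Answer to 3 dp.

Bootstrap SE is the standard deviation of the 12 replicate medians.
Mean of replicates: (113.6 + 107.9 + 108.1 + 96.6 + 104.9 + 109.0 + 106.1 + 114.9 + 106.0 + 110.0 + 106.5 + 102.7) / 12 = 1286.3000 / 12 = 107.1917
Sum of squared deviations: (+6.4083)² + (+0.7083)² + (+0.9083)² + (−10.5917)² + (−2.2917)² + (+1.8083)² + (−1.0917)² + (+7.7083)² + (−1.1917)² + (+2.8083)² + (−0.6917)² + (−4.4917)² = 253.6692
Variance = 253.6692 / 11 = 23.0608
SE* = √23.0608

SE* = 4.802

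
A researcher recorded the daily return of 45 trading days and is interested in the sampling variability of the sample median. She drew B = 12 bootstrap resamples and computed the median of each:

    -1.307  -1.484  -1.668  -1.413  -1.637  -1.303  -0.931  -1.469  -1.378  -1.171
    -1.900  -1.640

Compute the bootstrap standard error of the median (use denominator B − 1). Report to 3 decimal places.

Bootstrap SE is the standard deviation of the 12 replicate medians.
Mean of replicates: ((-1.307) + (-1.484) + (-1.668) + (-1.413) + (-1.637) + (-1.303) + (-0.931) + (-1.469) + (-1.378) + (-1.171) + (-1.900) + (-1.640)) / 12 = -17.3010 / 12 = -1.4417
Sum of squared deviations: (+0.1347)² + (−0.0423)² + (−0.2263)² + (+0.0287)² + (−0.1953)² + (+0.1387)² + (+0.5107)² + (−0.0273)² + (+0.0637)² + (+0.2707)² + (−0.4583)² + (−0.1983)² = 0.7176
Variance = 0.7176 / 11 = 0.0652
SE* = √0.0652

SE* = 0.255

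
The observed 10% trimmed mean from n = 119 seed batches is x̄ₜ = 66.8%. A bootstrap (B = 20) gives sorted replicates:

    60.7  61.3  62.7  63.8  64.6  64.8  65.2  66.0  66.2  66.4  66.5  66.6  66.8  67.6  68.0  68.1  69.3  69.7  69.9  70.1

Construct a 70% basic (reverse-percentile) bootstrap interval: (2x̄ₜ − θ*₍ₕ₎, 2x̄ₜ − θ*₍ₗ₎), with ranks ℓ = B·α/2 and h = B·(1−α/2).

Percentile endpoints at ranks 3 and 17: θ*₍3₎ = 62.7, θ*₍17₎ = 69.3.
Basic interval reflects these around x̄ₜ:
  lower = 2 × 66.8 − 69.3 = 64.3
  upper = 2 × 66.8 − 62.7 = 70.9

(64.3, 70.9)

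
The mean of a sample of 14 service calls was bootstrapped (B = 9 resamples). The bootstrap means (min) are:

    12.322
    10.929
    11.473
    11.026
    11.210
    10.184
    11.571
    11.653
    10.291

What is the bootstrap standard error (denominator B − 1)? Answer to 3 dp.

SE* = 0.674

Bootstrap SE is the standard deviation of the 9 replicate means.
Mean of replicates: (12.322 + 10.929 + 11.473 + 11.026 + 11.210 + 10.184 + 11.571 + 11.653 + 10.291) / 9 = 100.6590 / 9 = 11.1843
Sum of squared deviations: (+1.1377)² + (−0.2553)² + (+0.2887)² + (−0.1583)² + (+0.0257)² + (−1.0003)² + (+0.3867)² + (+0.4687)² + (−0.8933)² = 3.6364
Variance = 3.6364 / 8 = 0.4546
SE* = √0.4546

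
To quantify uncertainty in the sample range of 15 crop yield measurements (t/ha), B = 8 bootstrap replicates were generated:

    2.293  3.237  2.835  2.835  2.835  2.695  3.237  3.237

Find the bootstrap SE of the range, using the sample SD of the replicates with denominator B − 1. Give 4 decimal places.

SE* = 0.3303

Bootstrap SE is the standard deviation of the 8 replicate ranges.
Mean of replicates: (2.293 + 3.237 + 2.835 + 2.835 + 2.835 + 2.695 + 3.237 + 3.237) / 8 = 23.20400 / 8 = 2.90050
Sum of squared deviations: (−0.60750)² + (+0.33650)² + (−0.06550)² + (−0.06550)² + (−0.06550)² + (−0.20550)² + (+0.33650)² + (+0.33650)² = 0.76385
Variance = 0.76385 / 7 = 0.10912
SE* = √0.10912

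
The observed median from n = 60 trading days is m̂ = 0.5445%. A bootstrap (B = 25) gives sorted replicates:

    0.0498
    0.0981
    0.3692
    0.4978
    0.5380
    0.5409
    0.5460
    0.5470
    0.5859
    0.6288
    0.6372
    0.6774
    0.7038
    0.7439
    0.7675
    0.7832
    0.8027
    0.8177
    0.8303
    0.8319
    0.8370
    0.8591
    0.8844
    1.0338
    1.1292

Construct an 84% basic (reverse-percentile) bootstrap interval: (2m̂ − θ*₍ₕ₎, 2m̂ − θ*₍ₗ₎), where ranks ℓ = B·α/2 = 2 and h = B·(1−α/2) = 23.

Percentile endpoints at ranks 2 and 23: θ*₍2₎ = 0.0981, θ*₍23₎ = 0.8844.
Basic interval reflects these around m̂:
  lower = 2 × 0.5445 − 0.8844 = 0.2046
  upper = 2 × 0.5445 − 0.0981 = 0.9909

(0.2046, 0.9909)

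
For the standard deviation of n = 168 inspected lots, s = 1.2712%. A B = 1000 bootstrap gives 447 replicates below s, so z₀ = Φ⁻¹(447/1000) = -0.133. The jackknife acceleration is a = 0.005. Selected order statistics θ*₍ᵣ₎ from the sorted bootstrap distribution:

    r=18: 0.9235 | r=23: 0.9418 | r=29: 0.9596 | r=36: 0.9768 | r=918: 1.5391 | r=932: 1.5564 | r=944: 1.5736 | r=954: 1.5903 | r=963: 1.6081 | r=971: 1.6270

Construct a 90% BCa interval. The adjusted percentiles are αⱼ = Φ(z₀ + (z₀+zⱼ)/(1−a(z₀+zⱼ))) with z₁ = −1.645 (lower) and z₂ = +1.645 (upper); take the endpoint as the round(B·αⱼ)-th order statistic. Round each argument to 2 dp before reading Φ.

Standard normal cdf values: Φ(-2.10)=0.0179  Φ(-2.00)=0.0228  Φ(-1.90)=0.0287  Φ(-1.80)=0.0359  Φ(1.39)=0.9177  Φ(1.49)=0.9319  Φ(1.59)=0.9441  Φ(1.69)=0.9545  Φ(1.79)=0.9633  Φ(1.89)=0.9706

(0.9596, 1.5391)

Lower: z₀ + z₁ = -0.133 + (-1.645) = -1.778; 1 − a(z₀+z₁) = 1 − (0.005)(-1.778) = 1.0089; argument = -0.133 + (-1.778)/1.0089 = -1.8953 → -1.90.
α₁ = Φ(-1.90) = 0.0287; rank = round(1000 × 0.0287) = 29; θ*₍29₎ = 0.9596.
Upper: z₀ + z₂ = 1.512; 1 − a(z₀+z₂) = 0.9924; argument = 1.3905 → 1.39; α₂ = 0.9177; rank = 918; θ*₍918₎ = 1.5391.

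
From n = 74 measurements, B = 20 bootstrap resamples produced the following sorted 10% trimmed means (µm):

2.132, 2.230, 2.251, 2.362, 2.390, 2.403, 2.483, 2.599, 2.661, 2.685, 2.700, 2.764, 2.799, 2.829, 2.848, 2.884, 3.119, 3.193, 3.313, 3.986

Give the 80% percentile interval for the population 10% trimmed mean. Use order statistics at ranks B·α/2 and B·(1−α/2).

α = 0.20; lower rank = 20 × 0.100 = 2; upper rank = 20 × 0.900 = 18.
The 2nd smallest replicate is 2.230; the 18th is 3.193.

(2.230, 3.193)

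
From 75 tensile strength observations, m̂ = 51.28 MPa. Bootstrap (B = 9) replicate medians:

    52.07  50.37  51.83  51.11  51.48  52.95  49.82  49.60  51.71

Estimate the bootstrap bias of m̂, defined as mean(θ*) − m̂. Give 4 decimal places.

bias = −0.0644

mean(θ*) = (52.07 + 50.37 + 51.83 + 51.11 + 51.48 + 52.95 + 49.82 + 49.60 + 51.71) / 9 = 51.21556
bias = 51.21556 − 51.28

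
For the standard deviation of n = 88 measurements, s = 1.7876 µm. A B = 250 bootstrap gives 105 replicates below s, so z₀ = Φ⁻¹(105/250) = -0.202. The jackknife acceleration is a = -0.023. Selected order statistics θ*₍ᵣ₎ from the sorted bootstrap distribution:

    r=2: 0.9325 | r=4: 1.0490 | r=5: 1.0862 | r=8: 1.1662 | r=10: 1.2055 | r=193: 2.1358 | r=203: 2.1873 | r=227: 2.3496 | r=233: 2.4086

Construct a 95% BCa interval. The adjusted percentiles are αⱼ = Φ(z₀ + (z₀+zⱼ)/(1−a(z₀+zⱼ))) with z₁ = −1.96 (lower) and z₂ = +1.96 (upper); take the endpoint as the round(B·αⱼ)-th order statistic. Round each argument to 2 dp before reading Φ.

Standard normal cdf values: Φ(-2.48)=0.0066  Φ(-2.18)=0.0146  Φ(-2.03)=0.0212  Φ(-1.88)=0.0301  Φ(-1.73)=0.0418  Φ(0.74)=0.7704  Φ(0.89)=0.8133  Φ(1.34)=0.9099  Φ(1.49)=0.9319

(0.9325, 2.4086)

Lower: z₀ + z₁ = -0.202 + (-1.960) = -2.162; 1 − a(z₀+z₁) = 1 − (-0.023)(-2.162) = 0.9503; argument = -0.202 + (-2.162)/0.9503 = -2.4771 → -2.48.
α₁ = Φ(-2.48) = 0.0066; rank = round(250 × 0.0066) = 2; θ*₍2₎ = 0.9325.
Upper: z₀ + z₂ = 1.758; 1 − a(z₀+z₂) = 1.0404; argument = 1.4877 → 1.49; α₂ = 0.9319; rank = 233; θ*₍233₎ = 2.4086.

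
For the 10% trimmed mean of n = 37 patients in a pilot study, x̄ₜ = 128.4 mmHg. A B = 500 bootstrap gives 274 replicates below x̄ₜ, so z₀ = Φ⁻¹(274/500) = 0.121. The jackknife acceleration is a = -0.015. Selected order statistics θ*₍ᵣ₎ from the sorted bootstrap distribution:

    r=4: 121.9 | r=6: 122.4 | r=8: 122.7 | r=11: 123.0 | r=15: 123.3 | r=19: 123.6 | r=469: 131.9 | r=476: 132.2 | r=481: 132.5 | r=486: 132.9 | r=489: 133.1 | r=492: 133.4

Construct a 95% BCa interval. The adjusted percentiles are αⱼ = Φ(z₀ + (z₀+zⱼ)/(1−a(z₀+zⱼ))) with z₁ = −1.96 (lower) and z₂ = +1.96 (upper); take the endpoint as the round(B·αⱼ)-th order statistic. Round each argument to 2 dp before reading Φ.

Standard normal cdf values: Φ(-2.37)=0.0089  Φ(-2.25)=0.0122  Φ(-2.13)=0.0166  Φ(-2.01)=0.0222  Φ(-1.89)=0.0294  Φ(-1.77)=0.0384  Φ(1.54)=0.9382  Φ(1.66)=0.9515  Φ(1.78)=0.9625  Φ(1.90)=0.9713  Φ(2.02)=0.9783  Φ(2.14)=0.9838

(123.6, 133.4)

Lower: z₀ + z₁ = 0.121 + (-1.960) = -1.839; 1 − a(z₀+z₁) = 1 − (-0.015)(-1.839) = 0.9724; argument = 0.121 + (-1.839)/0.9724 = -1.7702 → -1.77.
α₁ = Φ(-1.77) = 0.0384; rank = round(500 × 0.0384) = 19; θ*₍19₎ = 123.6.
Upper: z₀ + z₂ = 2.081; 1 − a(z₀+z₂) = 1.0312; argument = 2.1390 → 2.14; α₂ = 0.9838; rank = 492; θ*₍492₎ = 133.4.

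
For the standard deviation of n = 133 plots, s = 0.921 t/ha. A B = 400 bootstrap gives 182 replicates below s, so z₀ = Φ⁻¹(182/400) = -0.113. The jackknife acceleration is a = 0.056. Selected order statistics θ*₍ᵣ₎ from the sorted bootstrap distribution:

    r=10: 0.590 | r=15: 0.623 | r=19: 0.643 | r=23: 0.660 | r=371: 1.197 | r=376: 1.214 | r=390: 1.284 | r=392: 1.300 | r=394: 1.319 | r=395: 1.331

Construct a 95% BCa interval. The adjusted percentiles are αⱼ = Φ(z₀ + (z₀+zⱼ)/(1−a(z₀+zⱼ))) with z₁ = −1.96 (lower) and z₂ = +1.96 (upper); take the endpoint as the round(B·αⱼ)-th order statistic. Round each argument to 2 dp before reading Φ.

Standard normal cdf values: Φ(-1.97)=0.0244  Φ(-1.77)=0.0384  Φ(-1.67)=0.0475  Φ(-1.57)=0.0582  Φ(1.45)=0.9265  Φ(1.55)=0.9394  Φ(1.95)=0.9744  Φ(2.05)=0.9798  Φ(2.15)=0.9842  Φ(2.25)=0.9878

Lower: z₀ + z₁ = -0.113 + (-1.960) = -2.073; 1 − a(z₀+z₁) = 1 − (0.056)(-2.073) = 1.1161; argument = -0.113 + (-2.073)/1.1161 = -1.9704 → -1.97.
α₁ = Φ(-1.97) = 0.0244; rank = round(400 × 0.0244) = 10; θ*₍10₎ = 0.590.
Upper: z₀ + z₂ = 1.847; 1 − a(z₀+z₂) = 0.8966; argument = 1.9471 → 1.95; α₂ = 0.9744; rank = 390; θ*₍390₎ = 1.284.

(0.590, 1.284)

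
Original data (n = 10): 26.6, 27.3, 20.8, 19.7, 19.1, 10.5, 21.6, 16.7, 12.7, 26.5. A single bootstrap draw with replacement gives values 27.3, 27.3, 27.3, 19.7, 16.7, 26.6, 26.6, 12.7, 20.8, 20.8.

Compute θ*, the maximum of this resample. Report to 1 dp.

Maximum = 27.3

θ* = 27.3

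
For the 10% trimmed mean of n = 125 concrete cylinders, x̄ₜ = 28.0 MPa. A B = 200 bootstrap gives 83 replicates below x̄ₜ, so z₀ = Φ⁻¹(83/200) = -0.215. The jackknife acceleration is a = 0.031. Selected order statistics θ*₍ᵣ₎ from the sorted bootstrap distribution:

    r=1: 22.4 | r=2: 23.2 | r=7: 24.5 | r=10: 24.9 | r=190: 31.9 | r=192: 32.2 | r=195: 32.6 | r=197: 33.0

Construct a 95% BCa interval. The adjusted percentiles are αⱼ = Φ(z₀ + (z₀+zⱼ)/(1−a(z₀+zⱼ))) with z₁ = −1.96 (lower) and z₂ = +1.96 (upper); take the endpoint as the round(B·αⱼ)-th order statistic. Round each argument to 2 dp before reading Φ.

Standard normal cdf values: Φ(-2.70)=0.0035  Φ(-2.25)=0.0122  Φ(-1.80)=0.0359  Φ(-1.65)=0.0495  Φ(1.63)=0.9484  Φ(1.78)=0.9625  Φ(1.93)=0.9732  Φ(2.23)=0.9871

(23.2, 31.9)

Lower: z₀ + z₁ = -0.215 + (-1.960) = -2.175; 1 − a(z₀+z₁) = 1 − (0.031)(-2.175) = 1.0674; argument = -0.215 + (-2.175)/1.0674 = -2.2526 → -2.25.
α₁ = Φ(-2.25) = 0.0122; rank = round(200 × 0.0122) = 2; θ*₍2₎ = 23.2.
Upper: z₀ + z₂ = 1.745; 1 − a(z₀+z₂) = 0.9459; argument = 1.6298 → 1.63; α₂ = 0.9484; rank = 190; θ*₍190₎ = 31.9.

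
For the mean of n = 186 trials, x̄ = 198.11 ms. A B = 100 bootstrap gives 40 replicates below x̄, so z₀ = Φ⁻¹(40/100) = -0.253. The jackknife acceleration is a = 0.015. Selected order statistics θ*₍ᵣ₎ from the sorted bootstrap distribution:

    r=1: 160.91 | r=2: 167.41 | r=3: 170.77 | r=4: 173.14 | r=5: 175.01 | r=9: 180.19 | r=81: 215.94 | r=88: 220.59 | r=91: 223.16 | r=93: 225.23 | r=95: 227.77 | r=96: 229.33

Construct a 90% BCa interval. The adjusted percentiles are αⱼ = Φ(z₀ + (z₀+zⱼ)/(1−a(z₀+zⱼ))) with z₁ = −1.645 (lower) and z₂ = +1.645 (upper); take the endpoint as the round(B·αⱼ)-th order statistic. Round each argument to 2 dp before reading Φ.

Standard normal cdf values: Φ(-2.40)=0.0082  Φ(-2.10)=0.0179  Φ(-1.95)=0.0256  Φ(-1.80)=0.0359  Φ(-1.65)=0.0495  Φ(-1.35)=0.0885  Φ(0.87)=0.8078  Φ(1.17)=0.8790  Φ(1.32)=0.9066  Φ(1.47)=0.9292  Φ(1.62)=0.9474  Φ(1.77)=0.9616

Lower: z₀ + z₁ = -0.253 + (-1.645) = -1.898; 1 − a(z₀+z₁) = 1 − (0.015)(-1.898) = 1.0285; argument = -0.253 + (-1.898)/1.0285 = -2.0985 → -2.10.
α₁ = Φ(-2.10) = 0.0179; rank = round(100 × 0.0179) = 2; θ*₍2₎ = 167.41.
Upper: z₀ + z₂ = 1.392; 1 − a(z₀+z₂) = 0.9791; argument = 1.1687 → 1.17; α₂ = 0.8790; rank = 88; θ*₍88₎ = 220.59.

(167.41, 220.59)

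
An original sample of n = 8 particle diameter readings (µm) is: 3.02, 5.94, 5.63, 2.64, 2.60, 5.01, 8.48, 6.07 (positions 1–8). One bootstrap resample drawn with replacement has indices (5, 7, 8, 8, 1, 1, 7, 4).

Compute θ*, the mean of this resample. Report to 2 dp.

θ* = 5.05

Resample values: 2.60, 8.48, 6.07, 6.07, 3.02, 3.02, 8.48, 2.64.
Mean = (2.60 + 8.48 + 6.07 + 6.07 + 3.02 + 3.02 + 8.48 + 2.64) / 8 = 40.380 / 8 = 5.05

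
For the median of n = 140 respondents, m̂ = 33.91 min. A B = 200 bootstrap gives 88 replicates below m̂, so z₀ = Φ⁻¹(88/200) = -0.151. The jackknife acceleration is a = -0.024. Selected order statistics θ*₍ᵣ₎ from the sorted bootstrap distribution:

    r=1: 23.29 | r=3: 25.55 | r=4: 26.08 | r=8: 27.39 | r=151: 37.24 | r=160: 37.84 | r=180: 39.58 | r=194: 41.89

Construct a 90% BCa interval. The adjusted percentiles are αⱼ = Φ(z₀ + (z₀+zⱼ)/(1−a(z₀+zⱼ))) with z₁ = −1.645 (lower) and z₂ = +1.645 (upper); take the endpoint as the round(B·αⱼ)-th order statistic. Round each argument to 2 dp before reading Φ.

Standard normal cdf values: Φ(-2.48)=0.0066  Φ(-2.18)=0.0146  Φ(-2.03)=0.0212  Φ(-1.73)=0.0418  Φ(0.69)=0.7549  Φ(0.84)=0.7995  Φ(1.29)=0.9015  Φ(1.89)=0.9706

Lower: z₀ + z₁ = -0.151 + (-1.645) = -1.796; 1 − a(z₀+z₁) = 1 − (-0.024)(-1.796) = 0.9569; argument = -0.151 + (-1.796)/0.9569 = -2.0279 → -2.03.
α₁ = Φ(-2.03) = 0.0212; rank = round(200 × 0.0212) = 4; θ*₍4₎ = 26.08.
Upper: z₀ + z₂ = 1.494; 1 − a(z₀+z₂) = 1.0359; argument = 1.2913 → 1.29; α₂ = 0.9015; rank = 180; θ*₍180₎ = 39.58.

(26.08, 39.58)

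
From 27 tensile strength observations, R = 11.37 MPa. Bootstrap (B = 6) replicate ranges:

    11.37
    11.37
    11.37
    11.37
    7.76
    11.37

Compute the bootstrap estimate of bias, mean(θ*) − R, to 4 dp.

mean(θ*) = (11.37 + 11.37 + 11.37 + 11.37 + 7.76 + 11.37) / 6 = 10.76833
bias = 10.76833 − 11.37

bias = −0.6017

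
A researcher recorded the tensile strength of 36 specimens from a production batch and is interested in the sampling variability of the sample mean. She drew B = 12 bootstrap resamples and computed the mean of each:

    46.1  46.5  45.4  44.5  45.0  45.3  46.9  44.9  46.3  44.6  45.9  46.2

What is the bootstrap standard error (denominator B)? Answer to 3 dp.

SE* = 0.756

Bootstrap SE is the standard deviation of the 12 replicate means.
Mean of replicates: (46.1 + 46.5 + 45.4 + 44.5 + 45.0 + 45.3 + 46.9 + 44.9 + 46.3 + 44.6 + 45.9 + 46.2) / 12 = 547.6000 / 12 = 45.6333
Sum of squared deviations: (+0.4667)² + (+0.8667)² + (−0.2333)² + (−1.1333)² + (−0.6333)² + (−0.3333)² + (+1.2667)² + (−0.7333)² + (+0.6667)² + (−1.0333)² + (+0.2667)² + (+0.5667)² = 6.8667
Variance = 6.8667 / 12 = 0.5722
SE* = √0.5722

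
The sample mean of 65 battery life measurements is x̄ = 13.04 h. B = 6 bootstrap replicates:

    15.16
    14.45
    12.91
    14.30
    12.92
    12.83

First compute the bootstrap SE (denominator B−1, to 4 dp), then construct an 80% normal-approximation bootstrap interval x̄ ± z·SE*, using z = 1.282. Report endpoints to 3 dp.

(11.755, 14.325)

Mean of replicates = 13.7617; sum of squared deviations = 5.0207; SE* = √(5.0207/5) = 1.0021
Margin = 1.282 × 1.0021 = 1.2847
Interval: 13.04 ± 1.2847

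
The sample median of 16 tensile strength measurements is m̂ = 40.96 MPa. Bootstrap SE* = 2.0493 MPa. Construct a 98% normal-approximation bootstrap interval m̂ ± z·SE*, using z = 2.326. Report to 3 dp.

(36.193, 45.727)

Margin = 2.326 × 2.0493 = 4.7667
Interval: 40.96 ± 4.7667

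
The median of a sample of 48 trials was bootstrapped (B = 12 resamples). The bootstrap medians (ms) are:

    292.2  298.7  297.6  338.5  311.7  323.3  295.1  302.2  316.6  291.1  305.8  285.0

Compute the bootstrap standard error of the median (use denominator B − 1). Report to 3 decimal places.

Bootstrap SE is the standard deviation of the 12 replicate medians.
Mean of replicates: (292.2 + 298.7 + 297.6 + 338.5 + 311.7 + 323.3 + 295.1 + 302.2 + 316.6 + 291.1 + 305.8 + 285.0) / 12 = 3657.8000 / 12 = 304.8167
Sum of squared deviations: (−12.6167)² + (−6.1167)² + (−7.2167)² + (+33.6833)² + (+6.8833)² + (+18.4833)² + (−9.7167)² + (−2.6167)² + (+11.7833)² + (−13.7167)² + (+0.9833)² + (−19.8167)² = 2594.1767
Variance = 2594.1767 / 11 = 235.8342
SE* = √235.8342

SE* = 15.357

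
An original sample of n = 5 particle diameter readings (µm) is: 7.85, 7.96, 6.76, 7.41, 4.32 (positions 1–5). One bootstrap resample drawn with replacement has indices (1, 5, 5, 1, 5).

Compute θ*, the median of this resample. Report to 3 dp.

Resample values: 7.85, 4.32, 4.32, 7.85, 4.32.
Sorted: 4.32, 4.32, 4.32, 7.85, 7.85
Median = middle value = 4.320

θ* = 4.320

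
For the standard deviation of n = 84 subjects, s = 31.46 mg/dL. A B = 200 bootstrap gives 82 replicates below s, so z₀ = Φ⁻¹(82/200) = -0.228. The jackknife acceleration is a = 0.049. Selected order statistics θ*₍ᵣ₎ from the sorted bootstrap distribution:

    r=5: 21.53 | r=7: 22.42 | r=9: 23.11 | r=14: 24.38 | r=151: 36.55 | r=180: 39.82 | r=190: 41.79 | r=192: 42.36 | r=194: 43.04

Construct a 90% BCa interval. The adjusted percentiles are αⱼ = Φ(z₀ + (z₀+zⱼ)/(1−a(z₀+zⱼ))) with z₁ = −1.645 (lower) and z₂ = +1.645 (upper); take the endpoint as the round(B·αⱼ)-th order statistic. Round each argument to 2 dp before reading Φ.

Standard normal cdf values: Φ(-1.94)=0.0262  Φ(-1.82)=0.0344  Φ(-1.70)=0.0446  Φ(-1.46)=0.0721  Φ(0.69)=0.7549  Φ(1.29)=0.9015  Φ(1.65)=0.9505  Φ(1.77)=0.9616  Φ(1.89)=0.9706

(21.53, 39.82)

Lower: z₀ + z₁ = -0.228 + (-1.645) = -1.873; 1 − a(z₀+z₁) = 1 − (0.049)(-1.873) = 1.0918; argument = -0.228 + (-1.873)/1.0918 = -1.9436 → -1.94.
α₁ = Φ(-1.94) = 0.0262; rank = round(200 × 0.0262) = 5; θ*₍5₎ = 21.53.
Upper: z₀ + z₂ = 1.417; 1 − a(z₀+z₂) = 0.9306; argument = 1.2947 → 1.29; α₂ = 0.9015; rank = 180; θ*₍180₎ = 39.82.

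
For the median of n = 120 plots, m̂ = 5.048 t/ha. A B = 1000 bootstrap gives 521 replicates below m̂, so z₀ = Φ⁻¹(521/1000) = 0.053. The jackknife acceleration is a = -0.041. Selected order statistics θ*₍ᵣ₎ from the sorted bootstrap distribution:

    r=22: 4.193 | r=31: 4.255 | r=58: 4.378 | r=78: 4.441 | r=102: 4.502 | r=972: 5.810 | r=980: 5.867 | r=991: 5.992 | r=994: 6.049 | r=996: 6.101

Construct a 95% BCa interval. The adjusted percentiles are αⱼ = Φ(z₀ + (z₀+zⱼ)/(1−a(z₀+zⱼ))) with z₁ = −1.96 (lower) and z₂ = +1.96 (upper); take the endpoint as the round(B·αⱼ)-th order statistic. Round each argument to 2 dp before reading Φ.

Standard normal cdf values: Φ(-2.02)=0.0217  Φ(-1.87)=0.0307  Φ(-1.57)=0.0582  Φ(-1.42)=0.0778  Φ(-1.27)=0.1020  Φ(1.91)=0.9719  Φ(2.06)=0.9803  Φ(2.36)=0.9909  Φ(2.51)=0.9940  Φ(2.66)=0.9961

(4.193, 5.810)

Lower: z₀ + z₁ = 0.053 + (-1.960) = -1.907; 1 − a(z₀+z₁) = 1 − (-0.041)(-1.907) = 0.9218; argument = 0.053 + (-1.907)/0.9218 = -2.0157 → -2.02.
α₁ = Φ(-2.02) = 0.0217; rank = round(1000 × 0.0217) = 22; θ*₍22₎ = 4.193.
Upper: z₀ + z₂ = 2.013; 1 − a(z₀+z₂) = 1.0825; argument = 1.9125 → 1.91; α₂ = 0.9719; rank = 972; θ*₍972₎ = 5.810.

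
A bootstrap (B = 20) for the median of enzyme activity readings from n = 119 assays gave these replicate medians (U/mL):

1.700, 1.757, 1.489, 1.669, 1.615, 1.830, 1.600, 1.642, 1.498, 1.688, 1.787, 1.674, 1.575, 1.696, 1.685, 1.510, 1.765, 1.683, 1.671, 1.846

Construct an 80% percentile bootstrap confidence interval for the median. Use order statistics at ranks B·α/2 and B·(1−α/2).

Sorted replicates: 1.489, 1.498, 1.510, 1.575, 1.600, 1.615, 1.642, 1.669, 1.671, 1.674, 1.683, 1.685, 1.688, 1.696, 1.700, 1.757, 1.765, 1.787, 1.830, 1.846
α = 0.20; lower rank = 20 × 0.100 = 2; upper rank = 20 × 0.900 = 18.
The 2nd smallest replicate is 1.498; the 18th is 1.787.

(1.498, 1.787)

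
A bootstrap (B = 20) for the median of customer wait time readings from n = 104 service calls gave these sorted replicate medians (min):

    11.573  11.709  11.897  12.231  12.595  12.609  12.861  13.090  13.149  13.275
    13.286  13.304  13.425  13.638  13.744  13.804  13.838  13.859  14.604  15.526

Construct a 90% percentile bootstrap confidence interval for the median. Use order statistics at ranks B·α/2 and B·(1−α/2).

(11.573, 14.604)

α = 0.10; lower rank = 20 × 0.050 = 1; upper rank = 20 × 0.950 = 19.
The 1st smallest replicate is 11.573; the 19th is 14.604.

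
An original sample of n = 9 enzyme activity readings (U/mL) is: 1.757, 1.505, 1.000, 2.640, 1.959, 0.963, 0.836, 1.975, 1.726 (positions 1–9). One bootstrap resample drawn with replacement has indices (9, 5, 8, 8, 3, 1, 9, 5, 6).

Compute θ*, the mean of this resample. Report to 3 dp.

Resample values: 1.726, 1.959, 1.975, 1.975, 1.000, 1.757, 1.726, 1.959, 0.963.
Mean = (1.726 + 1.959 + 1.975 + 1.975 + 1.000 + 1.757 + 1.726 + 1.959 + 0.963) / 9 = 15.0400 / 9 = 1.671

θ* = 1.671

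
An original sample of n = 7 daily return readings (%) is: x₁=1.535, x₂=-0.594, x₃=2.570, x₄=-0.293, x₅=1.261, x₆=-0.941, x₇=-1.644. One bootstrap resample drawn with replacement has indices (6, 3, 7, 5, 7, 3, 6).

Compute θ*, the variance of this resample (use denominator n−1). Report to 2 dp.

Resample values: -0.941, 2.570, -1.644, 1.261, -1.644, 2.570, -0.941.
Mean = 0.1759; sum of squared deviations = 21.7599
s² = 21.7599 / 6 = 3.6266

θ* = 3.63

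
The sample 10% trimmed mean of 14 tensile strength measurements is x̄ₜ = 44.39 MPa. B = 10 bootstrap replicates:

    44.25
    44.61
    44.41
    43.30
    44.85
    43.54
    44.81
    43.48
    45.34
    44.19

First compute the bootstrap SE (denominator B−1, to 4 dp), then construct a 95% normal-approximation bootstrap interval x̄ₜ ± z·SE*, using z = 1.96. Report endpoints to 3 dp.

Mean of replicates = 44.2780; sum of squared deviations = 4.0122; SE* = √(4.0122/9) = 0.6677
Margin = 1.96 × 0.6677 = 1.3087
Interval: 44.39 ± 1.3087

(43.081, 45.699)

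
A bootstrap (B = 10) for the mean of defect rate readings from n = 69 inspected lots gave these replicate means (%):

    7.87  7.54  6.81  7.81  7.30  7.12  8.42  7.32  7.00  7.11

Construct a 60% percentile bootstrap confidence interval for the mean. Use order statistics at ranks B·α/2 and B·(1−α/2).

Sorted replicates: 6.81, 7.00, 7.11, 7.12, 7.30, 7.32, 7.54, 7.81, 7.87, 8.42
α = 0.40; lower rank = 10 × 0.200 = 2; upper rank = 10 × 0.800 = 8.
The 2nd smallest replicate is 7.00; the 8th is 7.81.

(7.00, 7.81)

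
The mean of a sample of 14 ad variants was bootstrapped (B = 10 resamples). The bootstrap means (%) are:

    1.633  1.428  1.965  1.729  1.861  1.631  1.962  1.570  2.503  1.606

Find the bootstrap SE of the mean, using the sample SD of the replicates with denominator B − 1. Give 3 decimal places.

Bootstrap SE is the standard deviation of the 10 replicate means.
Mean of replicates: (1.633 + 1.428 + 1.965 + 1.729 + 1.861 + 1.631 + 1.962 + 1.570 + 2.503 + 1.606) / 10 = 17.8880 / 10 = 1.7888
Sum of squared deviations: (−0.1558)² + (−0.3608)² + (+0.1762)² + (−0.0598)² + (+0.0722)² + (−0.1578)² + (+0.1732)² + (−0.2188)² + (+0.7142)² + (−0.1828)² = 0.8406
Variance = 0.8406 / 9 = 0.0934
SE* = √0.0934

SE* = 0.306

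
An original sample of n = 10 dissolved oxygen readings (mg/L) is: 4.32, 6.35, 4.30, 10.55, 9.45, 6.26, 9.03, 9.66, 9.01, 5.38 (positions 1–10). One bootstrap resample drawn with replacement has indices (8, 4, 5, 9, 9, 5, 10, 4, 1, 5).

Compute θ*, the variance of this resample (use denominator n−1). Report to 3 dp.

θ* = 4.428

Resample values: 9.66, 10.55, 9.45, 9.01, 9.01, 9.45, 5.38, 10.55, 4.32, 9.45.
Mean = 8.6830; sum of squared deviations = 39.8502
s² = 39.8502 / 9 = 4.4278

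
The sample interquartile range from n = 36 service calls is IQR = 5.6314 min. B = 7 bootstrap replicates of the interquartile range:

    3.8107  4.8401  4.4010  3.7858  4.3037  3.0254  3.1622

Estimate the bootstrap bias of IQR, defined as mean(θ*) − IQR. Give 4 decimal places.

mean(θ*) = (3.8107 + 4.8401 + 4.4010 + 3.7858 + 4.3037 + 3.0254 + 3.1622) / 7 = 3.90413
bias = 3.90413 − 5.6314

bias = −1.7273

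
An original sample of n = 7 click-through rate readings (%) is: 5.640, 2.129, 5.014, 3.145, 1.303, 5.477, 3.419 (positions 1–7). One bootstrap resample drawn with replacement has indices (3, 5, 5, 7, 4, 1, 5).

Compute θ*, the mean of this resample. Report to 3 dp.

θ* = 3.018

Resample values: 5.014, 1.303, 1.303, 3.419, 3.145, 5.640, 1.303.
Mean = (5.014 + 1.303 + 1.303 + 3.419 + 3.145 + 5.640 + 1.303) / 7 = 21.1270 / 7 = 3.018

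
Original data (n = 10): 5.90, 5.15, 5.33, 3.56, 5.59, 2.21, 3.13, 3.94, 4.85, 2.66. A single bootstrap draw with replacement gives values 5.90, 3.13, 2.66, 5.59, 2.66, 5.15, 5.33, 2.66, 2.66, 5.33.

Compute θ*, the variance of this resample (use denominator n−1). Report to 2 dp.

θ* = 2.09

Mean = 4.1070; sum of squared deviations = 18.8232
s² = 18.8232 / 9 = 2.0915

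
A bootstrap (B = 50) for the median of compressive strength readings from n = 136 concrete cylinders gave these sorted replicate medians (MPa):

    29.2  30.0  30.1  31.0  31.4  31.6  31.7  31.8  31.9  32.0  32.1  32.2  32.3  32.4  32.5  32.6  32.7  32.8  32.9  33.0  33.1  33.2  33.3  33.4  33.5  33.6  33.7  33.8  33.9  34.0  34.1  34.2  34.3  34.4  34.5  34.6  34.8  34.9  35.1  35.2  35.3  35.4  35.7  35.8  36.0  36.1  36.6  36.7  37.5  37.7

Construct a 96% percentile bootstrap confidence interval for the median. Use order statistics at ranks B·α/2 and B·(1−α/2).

(29.2, 37.5)

α = 0.04; lower rank = 50 × 0.020 = 1; upper rank = 50 × 0.980 = 49.
The 1st smallest replicate is 29.2; the 49th is 37.5.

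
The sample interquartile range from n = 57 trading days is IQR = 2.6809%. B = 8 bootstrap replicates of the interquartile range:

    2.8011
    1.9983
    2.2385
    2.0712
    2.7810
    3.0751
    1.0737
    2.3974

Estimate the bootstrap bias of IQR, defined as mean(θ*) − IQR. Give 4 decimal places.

mean(θ*) = (2.8011 + 1.9983 + 2.2385 + 2.0712 + 2.7810 + 3.0751 + 1.0737 + 2.3974) / 8 = 2.30454
bias = 2.30454 − 2.6809

bias = −0.3764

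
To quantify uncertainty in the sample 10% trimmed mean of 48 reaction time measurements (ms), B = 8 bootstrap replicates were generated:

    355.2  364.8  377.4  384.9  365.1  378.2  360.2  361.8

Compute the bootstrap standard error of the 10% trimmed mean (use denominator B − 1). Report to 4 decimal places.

SE* = 10.4071

Bootstrap SE is the standard deviation of the 8 replicate 10% trimmed means.
Mean of replicates: (355.2 + 364.8 + 377.4 + 384.9 + 365.1 + 378.2 + 360.2 + 361.8) / 8 = 2947.60000 / 8 = 368.45000
Sum of squared deviations: (−13.25000)² + (−3.65000)² + (+8.95000)² + (+16.45000)² + (−3.35000)² + (+9.75000)² + (−8.25000)² + (−6.65000)² = 758.16000
Variance = 758.16000 / 7 = 108.30857
SE* = √108.30857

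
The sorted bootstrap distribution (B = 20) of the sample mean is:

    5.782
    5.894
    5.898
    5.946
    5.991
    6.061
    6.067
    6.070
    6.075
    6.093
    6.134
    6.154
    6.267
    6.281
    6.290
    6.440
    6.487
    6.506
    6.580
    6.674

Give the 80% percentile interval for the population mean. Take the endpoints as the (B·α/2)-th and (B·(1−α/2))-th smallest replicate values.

(5.894, 6.506)

α = 0.20; lower rank = 20 × 0.100 = 2; upper rank = 20 × 0.900 = 18.
The 2nd smallest replicate is 5.894; the 18th is 6.506.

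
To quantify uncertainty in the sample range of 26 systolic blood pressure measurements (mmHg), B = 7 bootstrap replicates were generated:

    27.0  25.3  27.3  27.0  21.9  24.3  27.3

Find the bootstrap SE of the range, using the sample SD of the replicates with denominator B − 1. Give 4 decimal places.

Bootstrap SE is the standard deviation of the 7 replicate ranges.
Mean of replicates: (27.0 + 25.3 + 27.3 + 27.0 + 21.9 + 24.3 + 27.3) / 7 = 180.10000 / 7 = 25.72857
Sum of squared deviations: (+1.27143)² + (−0.42857)² + (+1.57143)² + (+1.27143)² + (−3.82857)² + (−1.42857)² + (+1.57143)² = 25.05429
Variance = 25.05429 / 6 = 4.17571
SE* = √4.17571

SE* = 2.0435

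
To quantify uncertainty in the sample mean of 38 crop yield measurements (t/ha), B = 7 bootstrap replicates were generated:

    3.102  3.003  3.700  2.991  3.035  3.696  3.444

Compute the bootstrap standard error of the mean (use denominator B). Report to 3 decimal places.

Bootstrap SE is the standard deviation of the 7 replicate means.
Mean of replicates: (3.102 + 3.003 + 3.700 + 2.991 + 3.035 + 3.696 + 3.444) / 7 = 22.9710 / 7 = 3.2816
Sum of squared deviations: (−0.1796)² + (−0.2786)² + (+0.4184)² + (−0.2906)² + (−0.2466)² + (+0.4144)² + (+0.1624)² = 0.6283
Variance = 0.6283 / 7 = 0.0898
SE* = √0.0898

SE* = 0.300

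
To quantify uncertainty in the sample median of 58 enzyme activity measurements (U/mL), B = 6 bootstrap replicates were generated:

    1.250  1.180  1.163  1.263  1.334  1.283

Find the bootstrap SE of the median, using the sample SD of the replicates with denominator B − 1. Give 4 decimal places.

SE* = 0.0643

Bootstrap SE is the standard deviation of the 6 replicate medians.
Mean of replicates: (1.250 + 1.180 + 1.163 + 1.263 + 1.334 + 1.283) / 6 = 7.47300 / 6 = 1.24550
Sum of squared deviations: (+0.00450)² + (−0.06550)² + (−0.08250)² + (+0.01750)² + (+0.08850)² + (+0.03750)² = 0.02066
Variance = 0.02066 / 5 = 0.00413
SE* = √0.00413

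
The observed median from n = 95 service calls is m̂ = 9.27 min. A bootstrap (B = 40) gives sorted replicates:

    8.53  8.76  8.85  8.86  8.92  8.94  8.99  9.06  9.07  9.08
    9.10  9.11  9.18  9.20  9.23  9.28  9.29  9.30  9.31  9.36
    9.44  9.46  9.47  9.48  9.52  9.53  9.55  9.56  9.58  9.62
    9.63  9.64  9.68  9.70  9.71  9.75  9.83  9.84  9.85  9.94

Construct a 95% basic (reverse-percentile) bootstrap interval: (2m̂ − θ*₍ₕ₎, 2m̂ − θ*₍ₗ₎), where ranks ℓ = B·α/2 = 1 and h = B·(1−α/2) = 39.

Percentile endpoints at ranks 1 and 39: θ*₍1₎ = 8.53, θ*₍39₎ = 9.85.
Basic interval reflects these around m̂:
  lower = 2 × 9.27 − 9.85 = 8.69
  upper = 2 × 9.27 − 8.53 = 10.01

(8.69, 10.01)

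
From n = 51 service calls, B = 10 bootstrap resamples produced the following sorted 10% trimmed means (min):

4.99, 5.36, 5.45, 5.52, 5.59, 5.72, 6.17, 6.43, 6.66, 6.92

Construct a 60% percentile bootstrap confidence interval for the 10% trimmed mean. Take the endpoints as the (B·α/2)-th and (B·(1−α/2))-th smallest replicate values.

(5.36, 6.43)

α = 0.40; lower rank = 10 × 0.200 = 2; upper rank = 10 × 0.800 = 8.
The 2nd smallest replicate is 5.36; the 8th is 6.43.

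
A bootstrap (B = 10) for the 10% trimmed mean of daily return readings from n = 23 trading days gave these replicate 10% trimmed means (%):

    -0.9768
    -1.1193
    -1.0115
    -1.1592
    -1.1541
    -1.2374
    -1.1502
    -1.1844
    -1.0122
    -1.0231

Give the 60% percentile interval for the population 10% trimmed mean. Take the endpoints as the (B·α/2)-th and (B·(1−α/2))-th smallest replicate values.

(-1.1844, -1.0122)

Sorted replicates: -1.2374, -1.1844, -1.1592, -1.1541, -1.1502, -1.1193, -1.0231, -1.0122, -1.0115, -0.9768
α = 0.40; lower rank = 10 × 0.200 = 2; upper rank = 10 × 0.800 = 8.
The 2nd smallest replicate is -1.1844; the 8th is -1.0122.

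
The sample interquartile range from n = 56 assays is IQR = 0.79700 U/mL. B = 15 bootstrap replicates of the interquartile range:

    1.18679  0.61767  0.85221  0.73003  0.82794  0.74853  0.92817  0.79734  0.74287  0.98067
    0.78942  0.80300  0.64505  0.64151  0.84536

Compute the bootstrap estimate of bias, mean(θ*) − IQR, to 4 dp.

bias = +0.0121

mean(θ*) = (1.18679 + 0.61767 + 0.85221 + 0.73003 + 0.82794 + 0.74853 + 0.92817 + 0.79734 + 0.74287 + 0.98067 + 0.78942 + 0.80300 + 0.64505 + 0.64151 + 0.84536) / 15 = 0.80910
bias = 0.80910 − 0.79700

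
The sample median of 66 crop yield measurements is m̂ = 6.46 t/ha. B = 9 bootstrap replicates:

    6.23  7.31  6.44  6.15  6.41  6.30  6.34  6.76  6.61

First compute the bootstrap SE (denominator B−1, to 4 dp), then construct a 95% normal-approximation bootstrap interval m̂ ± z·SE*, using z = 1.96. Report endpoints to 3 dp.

(5.764, 7.156)

Mean of replicates = 6.5056; sum of squared deviations = 1.0082; SE* = √(1.0082/8) = 0.3550
Margin = 1.96 × 0.3550 = 0.6958
Interval: 6.46 ± 0.6958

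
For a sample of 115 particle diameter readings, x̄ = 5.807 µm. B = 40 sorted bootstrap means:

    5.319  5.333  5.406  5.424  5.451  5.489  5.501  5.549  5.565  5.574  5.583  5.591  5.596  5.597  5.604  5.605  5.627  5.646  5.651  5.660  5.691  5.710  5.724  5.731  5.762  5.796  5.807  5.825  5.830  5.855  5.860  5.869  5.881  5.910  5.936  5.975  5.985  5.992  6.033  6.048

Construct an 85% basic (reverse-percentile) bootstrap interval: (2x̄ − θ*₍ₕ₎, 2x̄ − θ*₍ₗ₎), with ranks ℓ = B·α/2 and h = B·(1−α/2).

Percentile endpoints at ranks 3 and 37: θ*₍3₎ = 5.406, θ*₍37₎ = 5.985.
Basic interval reflects these around x̄:
  lower = 2 × 5.807 − 5.985 = 5.629
  upper = 2 × 5.807 − 5.406 = 6.208

(5.629, 6.208)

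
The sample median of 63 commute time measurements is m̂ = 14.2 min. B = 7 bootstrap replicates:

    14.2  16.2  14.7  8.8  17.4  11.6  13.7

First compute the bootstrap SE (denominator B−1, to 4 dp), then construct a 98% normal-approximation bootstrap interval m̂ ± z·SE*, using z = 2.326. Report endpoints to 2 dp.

(7.52, 20.88)

Mean of replicates = 13.8000; sum of squared deviations = 49.5400; SE* = √(49.5400/6) = 2.8734
Margin = 2.326 × 2.8734 = 6.684
Interval: 14.2 ± 6.684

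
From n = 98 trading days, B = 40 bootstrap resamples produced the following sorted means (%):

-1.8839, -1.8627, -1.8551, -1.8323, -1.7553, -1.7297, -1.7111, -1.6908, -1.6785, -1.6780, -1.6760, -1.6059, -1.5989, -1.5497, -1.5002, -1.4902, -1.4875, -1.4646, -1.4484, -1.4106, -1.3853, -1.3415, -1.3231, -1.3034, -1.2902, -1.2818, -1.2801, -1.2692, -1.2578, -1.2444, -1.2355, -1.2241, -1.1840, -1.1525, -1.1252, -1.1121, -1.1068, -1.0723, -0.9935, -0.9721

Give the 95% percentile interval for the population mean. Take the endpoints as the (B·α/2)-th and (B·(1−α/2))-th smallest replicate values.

α = 0.05; lower rank = 40 × 0.025 = 1; upper rank = 40 × 0.975 = 39.
The 1st smallest replicate is -1.8839; the 39th is -0.9935.

(-1.8839, -0.9935)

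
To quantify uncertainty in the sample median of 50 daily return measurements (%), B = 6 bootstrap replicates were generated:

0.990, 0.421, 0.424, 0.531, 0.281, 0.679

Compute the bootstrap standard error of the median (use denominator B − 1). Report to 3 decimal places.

Bootstrap SE is the standard deviation of the 6 replicate medians.
Mean of replicates: (0.990 + 0.421 + 0.424 + 0.531 + 0.281 + 0.679) / 6 = 3.3260 / 6 = 0.5543
Sum of squared deviations: (+0.4357)² + (−0.1333)² + (−0.1303)² + (−0.0233)² + (−0.2733)² + (+0.1247)² = 0.3154
Variance = 0.3154 / 5 = 0.0631
SE* = √0.0631

SE* = 0.251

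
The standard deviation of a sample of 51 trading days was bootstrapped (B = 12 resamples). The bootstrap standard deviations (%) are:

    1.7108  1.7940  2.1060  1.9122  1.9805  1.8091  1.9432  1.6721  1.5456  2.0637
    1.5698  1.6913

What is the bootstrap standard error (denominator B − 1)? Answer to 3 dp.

SE* = 0.186

Bootstrap SE is the standard deviation of the 12 replicate standard deviations.
Mean of replicates: (1.7108 + 1.7940 + 2.1060 + 1.9122 + 1.9805 + 1.8091 + 1.9432 + 1.6721 + 1.5456 + 2.0637 + 1.5698 + 1.6913) / 12 = 21.79830 / 12 = 1.81653
Sum of squared deviations: (−0.10573)² + (−0.02253)² + (+0.28947)² + (+0.09567)² + (+0.16397)² + (−0.00743)² + (+0.12667)² + (−0.14443)² + (−0.27093)² + (+0.24717)² + (−0.24673)² + (−0.12523)² = 0.37953
Variance = 0.37953 / 11 = 0.03450
SE* = √0.03450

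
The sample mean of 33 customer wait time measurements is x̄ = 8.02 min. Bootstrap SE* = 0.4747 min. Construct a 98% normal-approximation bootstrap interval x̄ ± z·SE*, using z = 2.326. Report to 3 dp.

(6.916, 9.124)

Margin = 2.326 × 0.4747 = 1.1042
Interval: 8.02 ± 1.1042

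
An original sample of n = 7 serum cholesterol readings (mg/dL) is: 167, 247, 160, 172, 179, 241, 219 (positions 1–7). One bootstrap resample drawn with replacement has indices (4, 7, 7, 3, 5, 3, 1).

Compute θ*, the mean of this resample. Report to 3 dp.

Resample values: 172, 219, 219, 160, 179, 160, 167.
Mean = (172 + 219 + 219 + 160 + 179 + 160 + 167) / 7 = 1276.0 / 7 = 182.286

θ* = 182.286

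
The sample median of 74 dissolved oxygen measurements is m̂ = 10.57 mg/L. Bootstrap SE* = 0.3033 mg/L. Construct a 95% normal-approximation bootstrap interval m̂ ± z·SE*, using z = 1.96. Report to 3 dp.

Margin = 1.96 × 0.3033 = 0.5945
Interval: 10.57 ± 0.5945

(9.976, 11.164)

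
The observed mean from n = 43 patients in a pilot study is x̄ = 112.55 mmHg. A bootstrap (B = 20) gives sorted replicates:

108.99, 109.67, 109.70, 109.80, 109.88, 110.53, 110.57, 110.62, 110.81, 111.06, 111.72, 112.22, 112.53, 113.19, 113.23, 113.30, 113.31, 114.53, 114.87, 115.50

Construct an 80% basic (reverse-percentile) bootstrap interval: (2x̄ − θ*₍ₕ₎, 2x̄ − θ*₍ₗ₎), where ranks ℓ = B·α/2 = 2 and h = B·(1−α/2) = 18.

Percentile endpoints at ranks 2 and 18: θ*₍2₎ = 109.67, θ*₍18₎ = 114.53.
Basic interval reflects these around x̄:
  lower = 2 × 112.55 − 114.53 = 110.57
  upper = 2 × 112.55 − 109.67 = 115.43

(110.57, 115.43)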